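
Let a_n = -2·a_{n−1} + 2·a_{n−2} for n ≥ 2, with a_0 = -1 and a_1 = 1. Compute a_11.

With companion matrix T = [[-2, 2], [1, 0]], [a_n, a_{n−1}]ᵀ = T·[a_{n−1}, a_{n−2}]ᵀ, so [a_11, a_10]ᵀ = T¹⁰·[a_1, a_0]ᵀ.
T¹⁰ = [[18272, -13376], [-6688, 4896]], giving [a_11, a_10]ᵀ = [[31648], [-11584]].

31648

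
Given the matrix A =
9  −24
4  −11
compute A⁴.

[[−159, 480], [−80, 241]]

tr A = −2 and det A = −3, so the characteristic polynomial is λ² − (−2)λ + (−3) with roots 1 and −3.
Eigenvectors give P = [[−3, 2], [−1, 1]] with P⁻¹ = [[−1, 2], [−1, 3]], and A = P·diag(1, −3)·P⁻¹.
Then A⁴ = P·diag(1, 81)·P⁻¹ = [[−3, 162], [−1, 81]] · [[−1, 2], [−1, 3]] = [[−159, 480], [−80, 241]].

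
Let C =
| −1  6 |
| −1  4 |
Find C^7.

tr C = 3 and det C = 2, so the characteristic polynomial is λ² − (3)λ + (2) with roots 1 and 2.
Eigenvectors give P = [[3, 2], [1, 1]] with P⁻¹ = [[1, −2], [−1, 3]], and C = P·diag(1, 2)·P⁻¹.
Then C^7 = P·diag(1, 128)·P⁻¹ = [[3, 256], [1, 128]] · [[1, −2], [−1, 3]] = [[−253, 762], [−127, 382]].

[[−253, 762], [−127, 382]]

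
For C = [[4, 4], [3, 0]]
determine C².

[[28, 16], [12, 12]]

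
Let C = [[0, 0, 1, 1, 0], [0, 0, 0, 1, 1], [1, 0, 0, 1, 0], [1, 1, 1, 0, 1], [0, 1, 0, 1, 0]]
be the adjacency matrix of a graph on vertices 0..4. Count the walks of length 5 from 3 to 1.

29

The number of length-5 walks from vertex 3 to vertex 1 is entry (3,1) of C⁵, where C is the adjacency matrix.
C² = [[2, 1, 1, 1, 1], [1, 2, 1, 1, 1], [1, 1, 2, 1, 1], [1, 1, 1, 4, 1], [1, 1, 1, 1, 2]]
C³ = [[2, 2, 3, 5, 2], [2, 2, 2, 5, 3], [3, 2, 2, 5, 2], [5, 5, 5, 4, 5], [2, 3, 2, 5, 2]]
C⁴ = [[8, 7, 7, 9, 7], [7, 8, 7, 9, 7], [7, 7, 8, 9, 7], [9, 9, 9, 20, 9], [7, 7, 7, 9, 8]]
C⁵ = [[16, 16, 17, 29, 16], [16, 16, 16, 29, 17], [17, 16, 16, 29, 16], [29, 29, 29, 36, 29], [16, 17, 16, 29, 16]]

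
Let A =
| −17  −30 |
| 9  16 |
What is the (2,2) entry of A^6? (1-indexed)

−314

tr A = −1 and det A = −2, so the characteristic polynomial is λ² − (−1)λ + (−2) with roots 1 and −2.
Eigenvectors give P = [[−5, −2], [3, 1]] with P⁻¹ = [[1, 2], [−3, −5]], and A = P·diag(1, −2)·P⁻¹.
Then A^6 = P·diag(1, 64)·P⁻¹ = [[−5, −128], [3, 64]] · [[1, 2], [−3, −5]] = [[379, 630], [−189, −314]].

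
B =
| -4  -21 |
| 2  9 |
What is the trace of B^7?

2315

tr B = 5 and det B = 6, so the characteristic polynomial is λ² − (5)λ + (6) with roots 2 and 3.
Eigenvectors give P = [[7, -3], [-2, 1]] with P⁻¹ = [[1, 3], [2, 7]], and B = P·diag(2, 3)·P⁻¹.
Then B^7 = P·diag(128, 2187)·P⁻¹ = [[896, -6561], [-256, 2187]] · [[1, 3], [2, 7]] = [[-12226, -43239], [4118, 14541]].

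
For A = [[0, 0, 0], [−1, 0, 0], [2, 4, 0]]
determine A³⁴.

A is strictly triangular, hence nilpotent: A³ = 0, so A³⁴ = 0.

[[0, 0, 0], [0, 0, 0], [0, 0, 0]]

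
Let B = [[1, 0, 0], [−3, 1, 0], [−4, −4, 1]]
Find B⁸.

B = I + N where N = [[0, 0, 0], [−3, 0, 0], [−4, −4, 0]] is strictly lower-triangular, so N³ = 0.
(I + N)⁸ = I + 8·N + 28·N² = [[1, 0, 0], [−24, 1, 0], [304, −32, 1]].

[[1, 0, 0], [−24, 1, 0], [304, −32, 1]]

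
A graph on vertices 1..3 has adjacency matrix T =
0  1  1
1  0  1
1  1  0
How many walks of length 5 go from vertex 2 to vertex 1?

11

The number of length-5 walks from vertex 2 to vertex 1 is entry (2,1) of T⁵, where T is the adjacency matrix.
T² = [[2, 1, 1], [1, 2, 1], [1, 1, 2]]
T³ = [[2, 3, 3], [3, 2, 3], [3, 3, 2]]
T⁴ = [[6, 5, 5], [5, 6, 5], [5, 5, 6]]
T⁵ = [[10, 11, 11], [11, 10, 11], [11, 11, 10]]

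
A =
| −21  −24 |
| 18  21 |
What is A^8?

tr A = 0 and det A = −9, so the characteristic polynomial is λ² − (0)λ + (−9) with roots −3 and 3.
Eigenvectors give P = [[4, −1], [−3, 1]] with P⁻¹ = [[1, 1], [3, 4]], and A = P·diag(−3, 3)·P⁻¹.
Then A^8 = P·diag(6561, 6561)·P⁻¹ = [[26244, −6561], [−19683, 6561]] · [[1, 1], [3, 4]] = [[6561, 0], [0, 6561]].

[[6561, 0], [0, 6561]]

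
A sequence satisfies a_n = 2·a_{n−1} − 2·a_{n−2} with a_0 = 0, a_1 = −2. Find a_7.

16

With companion matrix M = [[2, −2], [1, 0]], [a_n, a_{n−1}]ᵀ = M·[a_{n−1}, a_{n−2}]ᵀ, so [a_7, a_6]ᵀ = M^6·[a_1, a_0]ᵀ.
M^6 = [[−8, 16], [−8, 8]], giving [a_7, a_6]ᵀ = [[16], [16]].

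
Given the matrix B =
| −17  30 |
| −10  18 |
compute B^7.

tr B = 1 and det B = −6, so the characteristic polynomial is λ² − (1)λ + (−6) with roots −2 and 3.
Eigenvectors give P = [[2, −3], [1, −2]] with P⁻¹ = [[2, −3], [1, −2]], and B = P·diag(−2, 3)·P⁻¹.
Then B^7 = P·diag(−128, 2187)·P⁻¹ = [[−256, −6561], [−128, −4374]] · [[2, −3], [1, −2]] = [[−7073, 13890], [−4630, 9132]].

[[−7073, 13890], [−4630, 9132]]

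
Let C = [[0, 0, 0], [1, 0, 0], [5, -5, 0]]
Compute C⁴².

[[0, 0, 0], [0, 0, 0], [0, 0, 0]]

C is strictly triangular, hence nilpotent: C³ = 0, so C⁴² = 0.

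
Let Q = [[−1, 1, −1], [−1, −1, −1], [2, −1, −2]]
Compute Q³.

Q² = [[−2, −1, 2], [0, 1, 4], [−5, 5, 3]]
Q³ = [[7, −3, −1], [7, −5, −9], [6, −13, −6]]

[[7, −3, −1], [7, −5, −9], [6, −13, −6]]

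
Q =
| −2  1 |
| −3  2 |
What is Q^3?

Q² = I (check: tr Q = 0 and det Q = −1), so Q^3 = Q since 3 is odd.

[[−2, 1], [−3, 2]]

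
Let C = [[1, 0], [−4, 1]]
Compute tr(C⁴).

C = I + N where N = [[0, 0], [−4, 0]] is strictly lower-triangular, so N² = 0.
(I + N)⁴ = I + 4·N = [[1, 0], [−16, 1]].

2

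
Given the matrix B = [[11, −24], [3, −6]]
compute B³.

tr B = 5 and det B = 6, so the characteristic polynomial is λ² − (5)λ + (6) with roots 3 and 2.
Eigenvectors give P = [[3, −8], [1, −3]] with P⁻¹ = [[3, −8], [1, −3]], and B = P·diag(3, 2)·P⁻¹.
Then B³ = P·diag(27, 8)·P⁻¹ = [[81, −64], [27, −24]] · [[3, −8], [1, −3]] = [[179, −456], [57, −144]].

[[179, −456], [57, −144]]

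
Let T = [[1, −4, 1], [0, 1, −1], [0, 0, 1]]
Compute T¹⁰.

T = I + N where N = [[0, −4, 1], [0, 0, −1], [0, 0, 0]] is strictly upper-triangular, so N³ = 0.
(I + N)¹⁰ = I + 10·N + 45·N² = [[1, −40, 190], [0, 1, −10], [0, 0, 1]].

[[1, −40, 190], [0, 1, −10], [0, 0, 1]]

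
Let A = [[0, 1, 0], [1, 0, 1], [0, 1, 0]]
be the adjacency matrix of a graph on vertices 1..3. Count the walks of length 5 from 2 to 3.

4

The number of length-5 walks from vertex 2 to vertex 3 is entry (2,3) of A⁵, where A is the adjacency matrix.
A² = [[1, 0, 1], [0, 2, 0], [1, 0, 1]]
A³ = [[0, 2, 0], [2, 0, 2], [0, 2, 0]]
A⁴ = [[2, 0, 2], [0, 4, 0], [2, 0, 2]]
A⁵ = [[0, 4, 0], [4, 0, 4], [0, 4, 0]]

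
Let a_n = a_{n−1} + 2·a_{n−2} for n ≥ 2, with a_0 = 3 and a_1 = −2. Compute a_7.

With companion matrix T = [[1, 2], [1, 0]], [a_n, a_{n−1}]ᵀ = T·[a_{n−1}, a_{n−2}]ᵀ, so [a_7, a_6]ᵀ = T^6·[a_1, a_0]ᵀ.
T^6 = [[43, 42], [21, 22]], giving [a_7, a_6]ᵀ = [[40], [24]].

40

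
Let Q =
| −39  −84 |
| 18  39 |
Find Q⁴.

[[81, 0], [0, 81]]

tr Q = 0 and det Q = −9, so the characteristic polynomial is λ² − (0)λ + (−9) with roots −3 and 3.
Eigenvectors give P = [[7, −2], [−3, 1]] with P⁻¹ = [[1, 2], [3, 7]], and Q = P·diag(−3, 3)·P⁻¹.
Then Q⁴ = P·diag(81, 81)·P⁻¹ = [[567, −162], [−243, 81]] · [[1, 2], [3, 7]] = [[81, 0], [0, 81]].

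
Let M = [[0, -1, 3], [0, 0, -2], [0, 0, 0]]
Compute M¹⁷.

[[0, 0, 0], [0, 0, 0], [0, 0, 0]]

M is strictly triangular, hence nilpotent: M³ = 0, so M¹⁷ = 0.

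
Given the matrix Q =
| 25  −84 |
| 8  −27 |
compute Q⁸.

tr Q = −2 and det Q = −3, so the characteristic polynomial is λ² − (−2)λ + (−3) with roots 1 and −3.
Eigenvectors give P = [[7, 3], [2, 1]] with P⁻¹ = [[1, −3], [−2, 7]], and Q = P·diag(1, −3)·P⁻¹.
Then Q⁸ = P·diag(1, 6561)·P⁻¹ = [[7, 19683], [2, 6561]] · [[1, −3], [−2, 7]] = [[−39359, 137760], [−13120, 45921]].

[[−39359, 137760], [−13120, 45921]]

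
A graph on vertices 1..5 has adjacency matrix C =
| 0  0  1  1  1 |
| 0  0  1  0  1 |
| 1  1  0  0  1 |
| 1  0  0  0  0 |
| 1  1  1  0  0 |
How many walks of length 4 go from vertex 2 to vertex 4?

The number of length-4 walks from vertex 2 to vertex 4 is entry (2,4) of C^4, where C is the adjacency matrix.
C^2 = [[3, 2, 1, 0, 1], [2, 2, 1, 0, 1], [1, 1, 3, 1, 2], [0, 0, 1, 1, 1], [1, 1, 2, 1, 3]]
C^3 = [[2, 2, 6, 3, 6], [2, 2, 5, 2, 5], [6, 5, 4, 1, 5], [3, 2, 1, 0, 1], [6, 5, 5, 1, 4]]
C^4 = [[15, 12, 10, 2, 10], [12, 10, 9, 2, 9], [10, 9, 16, 6, 15], [2, 2, 6, 3, 6], [10, 9, 15, 6, 16]]

2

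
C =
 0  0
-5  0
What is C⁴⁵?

C is strictly triangular, hence nilpotent: C² = 0, so C⁴⁵ = 0.

[[0, 0], [0, 0]]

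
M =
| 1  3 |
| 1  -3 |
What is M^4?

M^2 = [[4, -6], [-2, 12]]
M^3 = [[-2, 30], [10, -42]]
M^4 = [[28, -96], [-32, 156]]

[[28, -96], [-32, 156]]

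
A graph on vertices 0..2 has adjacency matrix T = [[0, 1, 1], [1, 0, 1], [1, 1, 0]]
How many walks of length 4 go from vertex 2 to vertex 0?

5

The number of length-4 walks from vertex 2 to vertex 0 is entry (2,0) of T^4, where T is the adjacency matrix.
T^2 = [[2, 1, 1], [1, 2, 1], [1, 1, 2]]
T^3 = [[2, 3, 3], [3, 2, 3], [3, 3, 2]]
T^4 = [[6, 5, 5], [5, 6, 5], [5, 5, 6]]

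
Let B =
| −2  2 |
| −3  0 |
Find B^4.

B^2 = [[−2, −4], [6, −6]]
B^3 = [[16, −4], [6, 12]]
B^4 = [[−20, 32], [−48, 12]]

[[−20, 32], [−48, 12]]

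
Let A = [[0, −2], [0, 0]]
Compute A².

[[0, 0], [0, 0]]

A is strictly triangular, hence nilpotent: A² = 0, so A² = 0.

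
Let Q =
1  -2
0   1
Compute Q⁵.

Q = I + N where N = [[0, -2], [0, 0]] is strictly upper-triangular, so N² = 0.
(I + N)⁵ = I + 5·N = [[1, -10], [0, 1]].

[[1, -10], [0, 1]]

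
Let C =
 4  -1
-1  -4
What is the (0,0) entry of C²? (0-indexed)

17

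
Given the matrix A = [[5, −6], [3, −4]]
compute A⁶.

tr A = 1 and det A = −2, so the characteristic polynomial is λ² − (1)λ + (−2) with roots 2 and −1.
Eigenvectors give P = [[2, −1], [1, −1]] with P⁻¹ = [[1, −1], [1, −2]], and A = P·diag(2, −1)·P⁻¹.
Then A⁶ = P·diag(64, 1)·P⁻¹ = [[128, −1], [64, −1]] · [[1, −1], [1, −2]] = [[127, −126], [63, −62]].

[[127, −126], [63, −62]]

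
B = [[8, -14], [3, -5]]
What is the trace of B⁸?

tr B = 3 and det B = 2, so the characteristic polynomial is λ² − (3)λ + (2) with roots 2 and 1.
Eigenvectors give P = [[-7, -2], [-3, -1]] with P⁻¹ = [[-1, 2], [3, -7]], and B = P·diag(2, 1)·P⁻¹.
Then B⁸ = P·diag(256, 1)·P⁻¹ = [[-1792, -2], [-768, -1]] · [[-1, 2], [3, -7]] = [[1786, -3570], [765, -1529]].

257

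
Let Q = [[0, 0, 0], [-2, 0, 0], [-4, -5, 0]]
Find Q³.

Q is strictly triangular, hence nilpotent: Q³ = 0, so Q³ = 0.

[[0, 0, 0], [0, 0, 0], [0, 0, 0]]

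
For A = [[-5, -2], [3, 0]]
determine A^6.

tr A = -5 and det A = 6, so the characteristic polynomial is λ² − (-5)λ + (6) with roots -2 and -3.
Eigenvectors give P = [[-2, -1], [3, 1]] with P⁻¹ = [[1, 1], [-3, -2]], and A = P·diag(-2, -3)·P⁻¹.
Then A^6 = P·diag(64, 729)·P⁻¹ = [[-128, -729], [192, 729]] · [[1, 1], [-3, -2]] = [[2059, 1330], [-1995, -1266]].

[[2059, 1330], [-1995, -1266]]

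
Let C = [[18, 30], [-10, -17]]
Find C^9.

tr C = 1 and det C = -6, so the characteristic polynomial is λ² − (1)λ + (-6) with roots 3 and -2.
Eigenvectors give P = [[2, 3], [-1, -2]] with P⁻¹ = [[2, 3], [-1, -2]], and C = P·diag(3, -2)·P⁻¹.
Then C^9 = P·diag(19683, -512)·P⁻¹ = [[39366, -1536], [-19683, 1024]] · [[2, 3], [-1, -2]] = [[80268, 121170], [-40390, -61097]].

[[80268, 121170], [-40390, -61097]]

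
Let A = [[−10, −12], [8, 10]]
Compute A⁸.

[[256, 0], [0, 256]]

tr A = 0 and det A = −4, so the characteristic polynomial is λ² − (0)λ + (−4) with roots 2 and −2.
Eigenvectors give P = [[−1, 3], [1, −2]] with P⁻¹ = [[2, 3], [1, 1]], and A = P·diag(2, −2)·P⁻¹.
Then A⁸ = P·diag(256, 256)·P⁻¹ = [[−256, 768], [256, −512]] · [[2, 3], [1, 1]] = [[256, 0], [0, 256]].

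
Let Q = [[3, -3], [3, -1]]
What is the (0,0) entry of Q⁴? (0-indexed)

-36

Q² = [[0, -6], [6, -8]]
Q³ = [[-18, 6], [-6, -10]]
Q⁴ = [[-36, 48], [-48, 28]]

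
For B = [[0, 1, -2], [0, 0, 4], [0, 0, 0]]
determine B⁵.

[[0, 0, 0], [0, 0, 0], [0, 0, 0]]

B is strictly triangular, hence nilpotent: B³ = 0, so B⁵ = 0.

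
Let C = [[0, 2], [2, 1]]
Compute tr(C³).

C² = [[4, 2], [2, 5]]
C³ = [[4, 10], [10, 9]]

13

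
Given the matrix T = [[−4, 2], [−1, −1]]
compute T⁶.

tr T = −5 and det T = 6, so the characteristic polynomial is λ² − (−5)λ + (6) with roots −3 and −2.
Eigenvectors give P = [[2, −1], [1, −1]] with P⁻¹ = [[1, −1], [1, −2]], and T = P·diag(−3, −2)·P⁻¹.
Then T⁶ = P·diag(729, 64)·P⁻¹ = [[1458, −64], [729, −64]] · [[1, −1], [1, −2]] = [[1394, −1330], [665, −601]].

[[1394, −1330], [665, −601]]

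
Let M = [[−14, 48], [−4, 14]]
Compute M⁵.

tr M = 0 and det M = −4, so the characteristic polynomial is λ² − (0)λ + (−4) with roots 2 and −2.
Eigenvectors give P = [[3, 4], [1, 1]] with P⁻¹ = [[−1, 4], [1, −3]], and M = P·diag(2, −2)·P⁻¹.
Then M⁵ = P·diag(32, −32)·P⁻¹ = [[96, −128], [32, −32]] · [[−1, 4], [1, −3]] = [[−224, 768], [−64, 224]].

[[−224, 768], [−64, 224]]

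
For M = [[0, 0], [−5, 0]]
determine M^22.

[[0, 0], [0, 0]]

M is strictly triangular, hence nilpotent: M^2 = 0, so M^22 = 0.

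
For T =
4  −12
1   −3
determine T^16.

T² = T (a projection; rank 1, trace 1), so T^16 = T.

[[4, −12], [1, −3]]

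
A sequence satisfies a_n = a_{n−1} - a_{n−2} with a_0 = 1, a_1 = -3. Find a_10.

3

With companion matrix B = [[1, -1], [1, 0]], [a_n, a_{n−1}]ᵀ = B·[a_{n−1}, a_{n−2}]ᵀ, so [a_10, a_9]ᵀ = B⁹·[a_1, a_0]ᵀ.
B⁹ = [[-1, 0], [0, -1]], giving [a_10, a_9]ᵀ = [[3], [-1]].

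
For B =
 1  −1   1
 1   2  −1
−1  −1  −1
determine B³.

B² = [[−1, −4, 1], [4, 4, 0], [−1, 0, 1]]
B³ = [[−6, −8, 2], [8, 4, 0], [−2, 0, −2]]

[[−6, −8, 2], [8, 4, 0], [−2, 0, −2]]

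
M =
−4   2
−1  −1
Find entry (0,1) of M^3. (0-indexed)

tr M = −5 and det M = 6, so the characteristic polynomial is λ² − (−5)λ + (6) with roots −2 and −3.
Eigenvectors give P = [[1, −2], [1, −1]] with P⁻¹ = [[−1, 2], [−1, 1]], and M = P·diag(−2, −3)·P⁻¹.
Then M^3 = P·diag(−8, −27)·P⁻¹ = [[−8, 54], [−8, 27]] · [[−1, 2], [−1, 1]] = [[−46, 38], [−19, 11]].

38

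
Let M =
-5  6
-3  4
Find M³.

tr M = -1 and det M = -2, so the characteristic polynomial is λ² − (-1)λ + (-2) with roots 1 and -2.
Eigenvectors give P = [[-1, -2], [-1, -1]] with P⁻¹ = [[1, -2], [-1, 1]], and M = P·diag(1, -2)·P⁻¹.
Then M³ = P·diag(1, -8)·P⁻¹ = [[-1, 16], [-1, 8]] · [[1, -2], [-1, 1]] = [[-17, 18], [-9, 10]].

[[-17, 18], [-9, 10]]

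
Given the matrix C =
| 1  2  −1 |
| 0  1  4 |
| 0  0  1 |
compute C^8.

[[1, 16, 216], [0, 1, 32], [0, 0, 1]]

C = I + N where N = [[0, 2, −1], [0, 0, 4], [0, 0, 0]] is strictly upper-triangular, so N^3 = 0.
(I + N)^8 = I + 8·N + 28·N^2 = [[1, 16, 216], [0, 1, 32], [0, 0, 1]].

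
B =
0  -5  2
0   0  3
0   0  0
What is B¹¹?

[[0, 0, 0], [0, 0, 0], [0, 0, 0]]

B is strictly triangular, hence nilpotent: B³ = 0, so B¹¹ = 0.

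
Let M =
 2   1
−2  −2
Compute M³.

M² = [[2, 0], [0, 2]]
M³ = [[4, 2], [−4, −4]]

[[4, 2], [−4, −4]]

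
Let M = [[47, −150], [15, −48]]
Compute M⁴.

tr M = −1 and det M = −6, so the characteristic polynomial is λ² − (−1)λ + (−6) with roots −3 and 2.
Eigenvectors give P = [[3, 10], [1, 3]] with P⁻¹ = [[−3, 10], [1, −3]], and M = P·diag(−3, 2)·P⁻¹.
Then M⁴ = P·diag(81, 16)·P⁻¹ = [[243, 160], [81, 48]] · [[−3, 10], [1, −3]] = [[−569, 1950], [−195, 666]].

[[−569, 1950], [−195, 666]]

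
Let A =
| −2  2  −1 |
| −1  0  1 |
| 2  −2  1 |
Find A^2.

[[0, −2, 3], [4, −4, 2], [0, 2, −3]]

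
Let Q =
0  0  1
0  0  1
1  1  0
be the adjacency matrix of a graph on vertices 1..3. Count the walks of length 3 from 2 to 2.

The number of length-3 walks from vertex 2 to vertex 2 is entry (2,2) of Q^3, where Q is the adjacency matrix.
Q^2 = [[1, 1, 0], [1, 1, 0], [0, 0, 2]]
Q^3 = [[0, 0, 2], [0, 0, 2], [2, 2, 0]]

0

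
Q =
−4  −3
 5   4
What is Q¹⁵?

[[−4, −3], [5, 4]]

Q² = I (check: tr Q = 0 and det Q = −1), so Q¹⁵ = Q since 15 is odd.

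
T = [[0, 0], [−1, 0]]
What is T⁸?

T is strictly triangular, hence nilpotent: T² = 0, so T⁸ = 0.

[[0, 0], [0, 0]]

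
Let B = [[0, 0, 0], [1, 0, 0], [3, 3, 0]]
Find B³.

[[0, 0, 0], [0, 0, 0], [0, 0, 0]]

B is strictly triangular, hence nilpotent: B³ = 0, so B³ = 0.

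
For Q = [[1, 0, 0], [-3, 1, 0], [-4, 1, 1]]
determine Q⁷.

[[1, 0, 0], [-21, 1, 0], [-91, 7, 1]]

Q = I + N where N = [[0, 0, 0], [-3, 0, 0], [-4, 1, 0]] is strictly lower-triangular, so N³ = 0.
(I + N)⁷ = I + 7·N + 21·N² = [[1, 0, 0], [-21, 1, 0], [-91, 7, 1]].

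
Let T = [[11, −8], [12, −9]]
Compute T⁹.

tr T = 2 and det T = −3, so the characteristic polynomial is λ² − (2)λ + (−3) with roots 3 and −1.
Eigenvectors give P = [[1, −2], [1, −3]] with P⁻¹ = [[3, −2], [1, −1]], and T = P·diag(3, −1)·P⁻¹.
Then T⁹ = P·diag(19683, −1)·P⁻¹ = [[19683, 2], [19683, 3]] · [[3, −2], [1, −1]] = [[59051, −39368], [59052, −39369]].

[[59051, −39368], [59052, −39369]]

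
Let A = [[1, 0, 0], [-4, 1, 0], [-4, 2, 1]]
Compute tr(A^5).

3

A = I + N where N = [[0, 0, 0], [-4, 0, 0], [-4, 2, 0]] is strictly lower-triangular, so N^3 = 0.
(I + N)^5 = I + 5·N + 10·N^2 = [[1, 0, 0], [-20, 1, 0], [-100, 10, 1]].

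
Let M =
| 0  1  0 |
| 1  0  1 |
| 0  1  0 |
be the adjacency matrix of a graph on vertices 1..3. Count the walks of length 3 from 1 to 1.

The number of length-3 walks from vertex 1 to vertex 1 is entry (1,1) of M^3, where M is the adjacency matrix.
M^2 = [[1, 0, 1], [0, 2, 0], [1, 0, 1]]
M^3 = [[0, 2, 0], [2, 0, 2], [0, 2, 0]]

0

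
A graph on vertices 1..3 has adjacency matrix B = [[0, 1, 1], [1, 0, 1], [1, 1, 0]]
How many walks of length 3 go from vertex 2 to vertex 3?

The number of length-3 walks from vertex 2 to vertex 3 is entry (2,3) of B³, where B is the adjacency matrix.
B² = [[2, 1, 1], [1, 2, 1], [1, 1, 2]]
B³ = [[2, 3, 3], [3, 2, 3], [3, 3, 2]]

3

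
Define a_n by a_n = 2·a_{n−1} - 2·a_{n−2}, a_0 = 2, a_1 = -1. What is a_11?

With companion matrix T = [[2, -2], [1, 0]], [a_n, a_{n−1}]ᵀ = T·[a_{n−1}, a_{n−2}]ᵀ, so [a_11, a_10]ᵀ = T¹⁰·[a_1, a_0]ᵀ.
T¹⁰ = [[32, -64], [32, -32]], giving [a_11, a_10]ᵀ = [[-160], [-96]].

-160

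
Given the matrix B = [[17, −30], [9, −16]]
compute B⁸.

[[1531, −2550], [765, −1274]]

tr B = 1 and det B = −2, so the characteristic polynomial is λ² − (1)λ + (−2) with roots −1 and 2.
Eigenvectors give P = [[5, 2], [3, 1]] with P⁻¹ = [[−1, 2], [3, −5]], and B = P·diag(−1, 2)·P⁻¹.
Then B⁸ = P·diag(1, 256)·P⁻¹ = [[5, 512], [3, 256]] · [[−1, 2], [3, −5]] = [[1531, −2550], [765, −1274]].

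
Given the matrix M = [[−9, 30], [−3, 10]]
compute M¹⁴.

M² = M (a projection; rank 1, trace 1), so M¹⁴ = M.

[[−9, 30], [−3, 10]]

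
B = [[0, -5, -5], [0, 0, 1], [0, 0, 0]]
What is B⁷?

B is strictly triangular, hence nilpotent: B³ = 0, so B⁷ = 0.

[[0, 0, 0], [0, 0, 0], [0, 0, 0]]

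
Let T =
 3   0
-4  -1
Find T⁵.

[[243, 0], [-244, -1]]

tr T = 2 and det T = -3, so the characteristic polynomial is λ² − (2)λ + (-3) with roots -1 and 3.
Eigenvectors give P = [[0, -1], [1, 1]] with P⁻¹ = [[1, 1], [-1, 0]], and T = P·diag(-1, 3)·P⁻¹.
Then T⁵ = P·diag(-1, 243)·P⁻¹ = [[0, -243], [-1, 243]] · [[1, 1], [-1, 0]] = [[243, 0], [-244, -1]].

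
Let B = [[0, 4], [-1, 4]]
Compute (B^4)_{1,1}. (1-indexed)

-48

B^2 = [[-4, 16], [-4, 12]]
B^3 = [[-16, 48], [-12, 32]]
B^4 = [[-48, 128], [-32, 80]]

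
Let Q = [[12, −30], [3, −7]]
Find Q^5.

tr Q = 5 and det Q = 6, so the characteristic polynomial is λ² − (5)λ + (6) with roots 2 and 3.
Eigenvectors give P = [[3, −10], [1, −3]] with P⁻¹ = [[−3, 10], [−1, 3]], and Q = P·diag(2, 3)·P⁻¹.
Then Q^5 = P·diag(32, 243)·P⁻¹ = [[96, −2430], [32, −729]] · [[−3, 10], [−1, 3]] = [[2142, −6330], [633, −1867]].

[[2142, −6330], [633, −1867]]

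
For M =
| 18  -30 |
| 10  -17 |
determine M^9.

tr M = 1 and det M = -6, so the characteristic polynomial is λ² − (1)λ + (-6) with roots -2 and 3.
Eigenvectors give P = [[-3, 2], [-2, 1]] with P⁻¹ = [[1, -2], [2, -3]], and M = P·diag(-2, 3)·P⁻¹.
Then M^9 = P·diag(-512, 19683)·P⁻¹ = [[1536, 39366], [1024, 19683]] · [[1, -2], [2, -3]] = [[80268, -121170], [40390, -61097]].

[[80268, -121170], [40390, -61097]]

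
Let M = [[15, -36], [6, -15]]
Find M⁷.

tr M = 0 and det M = -9, so the characteristic polynomial is λ² − (0)λ + (-9) with roots -3 and 3.
Eigenvectors give P = [[-2, 3], [-1, 1]] with P⁻¹ = [[1, -3], [1, -2]], and M = P·diag(-3, 3)·P⁻¹.
Then M⁷ = P·diag(-2187, 2187)·P⁻¹ = [[4374, 6561], [2187, 2187]] · [[1, -3], [1, -2]] = [[10935, -26244], [4374, -10935]].

[[10935, -26244], [4374, -10935]]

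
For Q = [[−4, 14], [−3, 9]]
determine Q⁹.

[[−114514, 268394], [−57513, 134709]]

tr Q = 5 and det Q = 6, so the characteristic polynomial is λ² − (5)λ + (6) with roots 3 and 2.
Eigenvectors give P = [[2, −7], [1, −3]] with P⁻¹ = [[−3, 7], [−1, 2]], and Q = P·diag(3, 2)·P⁻¹.
Then Q⁹ = P·diag(19683, 512)·P⁻¹ = [[39366, −3584], [19683, −1536]] · [[−3, 7], [−1, 2]] = [[−114514, 268394], [−57513, 134709]].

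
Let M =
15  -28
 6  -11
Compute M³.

[[183, -364], [78, -155]]

tr M = 4 and det M = 3, so the characteristic polynomial is λ² − (4)λ + (3) with roots 1 and 3.
Eigenvectors give P = [[-2, 7], [-1, 3]] with P⁻¹ = [[3, -7], [1, -2]], and M = P·diag(1, 3)·P⁻¹.
Then M³ = P·diag(1, 27)·P⁻¹ = [[-2, 189], [-1, 81]] · [[3, -7], [1, -2]] = [[183, -364], [78, -155]].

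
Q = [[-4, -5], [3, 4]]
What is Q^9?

[[-4, -5], [3, 4]]

Q² = I (check: tr Q = 0 and det Q = -1), so Q^9 = Q since 9 is odd.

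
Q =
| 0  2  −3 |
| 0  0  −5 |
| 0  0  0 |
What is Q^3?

Q is strictly triangular, hence nilpotent: Q^3 = 0, so Q^3 = 0.

[[0, 0, 0], [0, 0, 0], [0, 0, 0]]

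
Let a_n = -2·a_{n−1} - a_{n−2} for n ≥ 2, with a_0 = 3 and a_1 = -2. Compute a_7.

4

With companion matrix M = [[-2, -1], [1, 0]], [a_n, a_{n−1}]ᵀ = M·[a_{n−1}, a_{n−2}]ᵀ, so [a_7, a_6]ᵀ = M⁶·[a_1, a_0]ᵀ.
M⁶ = [[7, 6], [-6, -5]], giving [a_7, a_6]ᵀ = [[4], [-3]].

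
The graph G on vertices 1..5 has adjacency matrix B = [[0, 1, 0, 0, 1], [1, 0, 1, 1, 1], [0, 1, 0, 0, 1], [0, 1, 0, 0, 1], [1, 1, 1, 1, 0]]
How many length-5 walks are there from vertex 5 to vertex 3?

The number of length-5 walks from vertex 5 to vertex 3 is entry (5,3) of B^5, where B is the adjacency matrix.
B^2 = [[2, 1, 2, 2, 1], [1, 4, 1, 1, 3], [2, 1, 2, 2, 1], [2, 1, 2, 2, 1], [1, 3, 1, 1, 4]]
B^3 = [[2, 7, 2, 2, 7], [7, 6, 7, 7, 7], [2, 7, 2, 2, 7], [2, 7, 2, 2, 7], [7, 7, 7, 7, 6]]
B^4 = [[14, 13, 14, 14, 13], [13, 28, 13, 13, 27], [14, 13, 14, 14, 13], [14, 13, 14, 14, 13], [13, 27, 13, 13, 28]]
B^5 = [[26, 55, 26, 26, 55], [55, 66, 55, 55, 67], [26, 55, 26, 26, 55], [26, 55, 26, 26, 55], [55, 67, 55, 55, 66]]

55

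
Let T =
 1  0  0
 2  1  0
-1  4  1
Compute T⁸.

T = I + N where N = [[0, 0, 0], [2, 0, 0], [-1, 4, 0]] is strictly lower-triangular, so N³ = 0.
(I + N)⁸ = I + 8·N + 28·N² = [[1, 0, 0], [16, 1, 0], [216, 32, 1]].

[[1, 0, 0], [16, 1, 0], [216, 32, 1]]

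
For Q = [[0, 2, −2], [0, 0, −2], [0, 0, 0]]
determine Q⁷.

Q is strictly triangular, hence nilpotent: Q³ = 0, so Q⁷ = 0.

[[0, 0, 0], [0, 0, 0], [0, 0, 0]]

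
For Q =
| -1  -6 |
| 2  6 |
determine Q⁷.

[[-6049, -12354], [4118, 8364]]

tr Q = 5 and det Q = 6, so the characteristic polynomial is λ² − (5)λ + (6) with roots 3 and 2.
Eigenvectors give P = [[-3, -2], [2, 1]] with P⁻¹ = [[1, 2], [-2, -3]], and Q = P·diag(3, 2)·P⁻¹.
Then Q⁷ = P·diag(2187, 128)·P⁻¹ = [[-6561, -256], [4374, 128]] · [[1, 2], [-2, -3]] = [[-6049, -12354], [4118, 8364]].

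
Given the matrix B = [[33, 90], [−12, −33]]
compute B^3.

tr B = 0 and det B = −9, so the characteristic polynomial is λ² − (0)λ + (−9) with roots 3 and −3.
Eigenvectors give P = [[−3, −5], [1, 2]] with P⁻¹ = [[−2, −5], [1, 3]], and B = P·diag(3, −3)·P⁻¹.
Then B^3 = P·diag(27, −27)·P⁻¹ = [[−81, 135], [27, −54]] · [[−2, −5], [1, 3]] = [[297, 810], [−108, −297]].

[[297, 810], [−108, −297]]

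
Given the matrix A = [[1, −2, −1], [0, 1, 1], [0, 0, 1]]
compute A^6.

[[1, −12, −36], [0, 1, 6], [0, 0, 1]]

A = I + N where N = [[0, −2, −1], [0, 0, 1], [0, 0, 0]] is strictly upper-triangular, so N^3 = 0.
(I + N)^6 = I + 6·N + 15·N^2 = [[1, −12, −36], [0, 1, 6], [0, 0, 1]].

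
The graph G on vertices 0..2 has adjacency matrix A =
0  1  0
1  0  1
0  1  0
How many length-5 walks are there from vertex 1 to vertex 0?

4

The number of length-5 walks from vertex 1 to vertex 0 is entry (1,0) of A^5, where A is the adjacency matrix.
A^2 = [[1, 0, 1], [0, 2, 0], [1, 0, 1]]
A^3 = [[0, 2, 0], [2, 0, 2], [0, 2, 0]]
A^4 = [[2, 0, 2], [0, 4, 0], [2, 0, 2]]
A^5 = [[0, 4, 0], [4, 0, 4], [0, 4, 0]]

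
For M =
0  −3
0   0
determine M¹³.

[[0, 0], [0, 0]]

M is strictly triangular, hence nilpotent: M² = 0, so M¹³ = 0.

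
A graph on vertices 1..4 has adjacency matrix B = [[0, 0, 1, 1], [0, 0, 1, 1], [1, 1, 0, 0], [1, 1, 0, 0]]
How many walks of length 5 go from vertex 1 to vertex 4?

16

The number of length-5 walks from vertex 1 to vertex 4 is entry (1,4) of B⁵, where B is the adjacency matrix.
B² = [[2, 2, 0, 0], [2, 2, 0, 0], [0, 0, 2, 2], [0, 0, 2, 2]]
B³ = [[0, 0, 4, 4], [0, 0, 4, 4], [4, 4, 0, 0], [4, 4, 0, 0]]
B⁴ = [[8, 8, 0, 0], [8, 8, 0, 0], [0, 0, 8, 8], [0, 0, 8, 8]]
B⁵ = [[0, 0, 16, 16], [0, 0, 16, 16], [16, 16, 0, 0], [16, 16, 0, 0]]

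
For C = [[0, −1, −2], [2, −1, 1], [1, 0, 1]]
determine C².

[[−4, 1, −3], [−1, −1, −4], [1, −1, −1]]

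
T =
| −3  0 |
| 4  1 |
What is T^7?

[[−2187, 0], [2188, 1]]

tr T = −2 and det T = −3, so the characteristic polynomial is λ² − (−2)λ + (−3) with roots −3 and 1.
Eigenvectors give P = [[−1, 0], [1, 1]] with P⁻¹ = [[−1, 0], [1, 1]], and T = P·diag(−3, 1)·P⁻¹.
Then T^7 = P·diag(−2187, 1)·P⁻¹ = [[2187, 0], [−2187, 1]] · [[−1, 0], [1, 1]] = [[−2187, 0], [2188, 1]].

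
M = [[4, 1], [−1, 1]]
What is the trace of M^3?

50

M^2 = [[15, 5], [−5, 0]]
M^3 = [[55, 20], [−20, −5]]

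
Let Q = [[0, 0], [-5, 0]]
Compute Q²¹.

[[0, 0], [0, 0]]

Q is strictly triangular, hence nilpotent: Q² = 0, so Q²¹ = 0.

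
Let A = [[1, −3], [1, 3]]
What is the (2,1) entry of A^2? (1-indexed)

4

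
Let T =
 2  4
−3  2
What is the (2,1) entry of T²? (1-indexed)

−12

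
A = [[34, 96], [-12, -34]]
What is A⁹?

tr A = 0 and det A = -4, so the characteristic polynomial is λ² − (0)λ + (-4) with roots 2 and -2.
Eigenvectors give P = [[-3, 8], [1, -3]] with P⁻¹ = [[-3, -8], [-1, -3]], and A = P·diag(2, -2)·P⁻¹.
Then A⁹ = P·diag(512, -512)·P⁻¹ = [[-1536, -4096], [512, 1536]] · [[-3, -8], [-1, -3]] = [[8704, 24576], [-3072, -8704]].

[[8704, 24576], [-3072, -8704]]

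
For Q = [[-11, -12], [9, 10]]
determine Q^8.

[[1021, 1020], [-765, -764]]

tr Q = -1 and det Q = -2, so the characteristic polynomial is λ² − (-1)λ + (-2) with roots 1 and -2.
Eigenvectors give P = [[1, 4], [-1, -3]] with P⁻¹ = [[-3, -4], [1, 1]], and Q = P·diag(1, -2)·P⁻¹.
Then Q^8 = P·diag(1, 256)·P⁻¹ = [[1, 1024], [-1, -768]] · [[-3, -4], [1, 1]] = [[1021, 1020], [-765, -764]].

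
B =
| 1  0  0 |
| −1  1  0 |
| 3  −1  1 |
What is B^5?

[[1, 0, 0], [−5, 1, 0], [25, −5, 1]]

B = I + N where N = [[0, 0, 0], [−1, 0, 0], [3, −1, 0]] is strictly lower-triangular, so N^3 = 0.
(I + N)^5 = I + 5·N + 10·N^2 = [[1, 0, 0], [−5, 1, 0], [25, −5, 1]].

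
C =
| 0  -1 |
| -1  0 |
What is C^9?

C² = I (check: tr C = 0 and det C = -1), so C^9 = C since 9 is odd.

[[0, -1], [-1, 0]]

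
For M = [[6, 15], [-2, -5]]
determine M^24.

[[6, 15], [-2, -5]]

M² = M (a projection; rank 1, trace 1), so M^24 = M.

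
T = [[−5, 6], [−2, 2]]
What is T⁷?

tr T = −3 and det T = 2, so the characteristic polynomial is λ² − (−3)λ + (2) with roots −2 and −1.
Eigenvectors give P = [[2, −3], [1, −2]] with P⁻¹ = [[2, −3], [1, −2]], and T = P·diag(−2, −1)·P⁻¹.
Then T⁷ = P·diag(−128, −1)·P⁻¹ = [[−256, 3], [−128, 2]] · [[2, −3], [1, −2]] = [[−509, 762], [−254, 380]].

[[−509, 762], [−254, 380]]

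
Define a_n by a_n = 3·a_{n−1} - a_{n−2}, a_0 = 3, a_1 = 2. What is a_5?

47

With companion matrix M = [[3, -1], [1, 0]], [a_n, a_{n−1}]ᵀ = M·[a_{n−1}, a_{n−2}]ᵀ, so [a_5, a_4]ᵀ = M⁴·[a_1, a_0]ᵀ.
M⁴ = [[55, -21], [21, -8]], giving [a_5, a_4]ᵀ = [[47], [18]].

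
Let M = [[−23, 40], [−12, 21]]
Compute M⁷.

tr M = −2 and det M = −3, so the characteristic polynomial is λ² − (−2)λ + (−3) with roots −3 and 1.
Eigenvectors give P = [[−2, 5], [−1, 3]] with P⁻¹ = [[−3, 5], [−1, 2]], and M = P·diag(−3, 1)·P⁻¹.
Then M⁷ = P·diag(−2187, 1)·P⁻¹ = [[4374, 5], [2187, 3]] · [[−3, 5], [−1, 2]] = [[−13127, 21880], [−6564, 10941]].

[[−13127, 21880], [−6564, 10941]]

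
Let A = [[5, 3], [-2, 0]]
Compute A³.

[[65, 57], [-38, -30]]

tr A = 5 and det A = 6, so the characteristic polynomial is λ² − (5)λ + (6) with roots 3 and 2.
Eigenvectors give P = [[3, 1], [-2, -1]] with P⁻¹ = [[1, 1], [-2, -3]], and A = P·diag(3, 2)·P⁻¹.
Then A³ = P·diag(27, 8)·P⁻¹ = [[81, 8], [-54, -8]] · [[1, 1], [-2, -3]] = [[65, 57], [-38, -30]].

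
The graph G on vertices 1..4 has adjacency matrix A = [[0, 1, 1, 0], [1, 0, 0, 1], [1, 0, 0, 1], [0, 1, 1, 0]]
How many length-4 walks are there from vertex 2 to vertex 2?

The number of length-4 walks from vertex 2 to vertex 2 is entry (2,2) of A⁴, where A is the adjacency matrix.
A² = [[2, 0, 0, 2], [0, 2, 2, 0], [0, 2, 2, 0], [2, 0, 0, 2]]
A³ = [[0, 4, 4, 0], [4, 0, 0, 4], [4, 0, 0, 4], [0, 4, 4, 0]]
A⁴ = [[8, 0, 0, 8], [0, 8, 8, 0], [0, 8, 8, 0], [8, 0, 0, 8]]

8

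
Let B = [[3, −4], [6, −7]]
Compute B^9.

[[39363, −39364], [59046, −59047]]

tr B = −4 and det B = 3, so the characteristic polynomial is λ² − (−4)λ + (3) with roots −3 and −1.
Eigenvectors give P = [[−2, 1], [−3, 1]] with P⁻¹ = [[1, −1], [3, −2]], and B = P·diag(−3, −1)·P⁻¹.
Then B^9 = P·diag(−19683, −1)·P⁻¹ = [[39366, −1], [59049, −1]] · [[1, −1], [3, −2]] = [[39363, −39364], [59046, −59047]].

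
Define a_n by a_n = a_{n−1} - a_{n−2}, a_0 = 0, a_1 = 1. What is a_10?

-1

With companion matrix C = [[1, -1], [1, 0]], [a_n, a_{n−1}]ᵀ = C·[a_{n−1}, a_{n−2}]ᵀ, so [a_10, a_9]ᵀ = C⁹·[a_1, a_0]ᵀ.
C⁹ = [[-1, 0], [0, -1]], giving [a_10, a_9]ᵀ = [[-1], [0]].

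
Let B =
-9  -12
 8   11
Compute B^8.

tr B = 2 and det B = -3, so the characteristic polynomial is λ² − (2)λ + (-3) with roots -1 and 3.
Eigenvectors give P = [[3, -1], [-2, 1]] with P⁻¹ = [[1, 1], [2, 3]], and B = P·diag(-1, 3)·P⁻¹.
Then B^8 = P·diag(1, 6561)·P⁻¹ = [[3, -6561], [-2, 6561]] · [[1, 1], [2, 3]] = [[-13119, -19680], [13120, 19681]].

[[-13119, -19680], [13120, 19681]]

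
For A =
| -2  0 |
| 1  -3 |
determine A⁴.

tr A = -5 and det A = 6, so the characteristic polynomial is λ² − (-5)λ + (6) with roots -3 and -2.
Eigenvectors give P = [[0, -1], [-1, -1]] with P⁻¹ = [[1, -1], [-1, 0]], and A = P·diag(-3, -2)·P⁻¹.
Then A⁴ = P·diag(81, 16)·P⁻¹ = [[0, -16], [-81, -16]] · [[1, -1], [-1, 0]] = [[16, 0], [-65, 81]].

[[16, 0], [-65, 81]]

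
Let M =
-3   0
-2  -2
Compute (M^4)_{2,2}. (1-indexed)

16

M^2 = [[9, 0], [10, 4]]
M^3 = [[-27, 0], [-38, -8]]
M^4 = [[81, 0], [130, 16]]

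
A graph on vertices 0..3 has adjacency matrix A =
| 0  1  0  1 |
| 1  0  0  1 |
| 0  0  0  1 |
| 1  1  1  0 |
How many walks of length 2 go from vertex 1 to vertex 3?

The number of length-2 walks from vertex 1 to vertex 3 is entry (1,3) of A², where A is the adjacency matrix.
A² = [[2, 1, 1, 1], [1, 2, 1, 1], [1, 1, 1, 0], [1, 1, 0, 3]]

1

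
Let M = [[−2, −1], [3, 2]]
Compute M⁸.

[[1, 0], [0, 1]]

M² = I (check: tr M = 0 and det M = −1), so M⁸ = I since 8 is even.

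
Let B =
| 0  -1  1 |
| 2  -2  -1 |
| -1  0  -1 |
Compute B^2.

[[-3, 2, 0], [-3, 2, 5], [1, 1, 0]]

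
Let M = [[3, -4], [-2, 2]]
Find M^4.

[[489, -580], [-290, 344]]

M^2 = [[17, -20], [-10, 12]]
M^3 = [[91, -108], [-54, 64]]
M^4 = [[489, -580], [-290, 344]]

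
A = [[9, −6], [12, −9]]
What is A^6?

[[729, 0], [0, 729]]

tr A = 0 and det A = −9, so the characteristic polynomial is λ² − (0)λ + (−9) with roots 3 and −3.
Eigenvectors give P = [[−1, 1], [−1, 2]] with P⁻¹ = [[−2, 1], [−1, 1]], and A = P·diag(3, −3)·P⁻¹.
Then A^6 = P·diag(729, 729)·P⁻¹ = [[−729, 729], [−729, 1458]] · [[−2, 1], [−1, 1]] = [[729, 0], [0, 729]].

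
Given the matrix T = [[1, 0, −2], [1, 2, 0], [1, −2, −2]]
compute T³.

[[5, 4, −2], [5, 12, −2], [−1, −4, 2]]

T² = [[−1, 4, 2], [3, 4, −2], [−3, 0, 2]]
T³ = [[5, 4, −2], [5, 12, −2], [−1, −4, 2]]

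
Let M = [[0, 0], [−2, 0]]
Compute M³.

M is strictly triangular, hence nilpotent: M² = 0, so M³ = 0.

[[0, 0], [0, 0]]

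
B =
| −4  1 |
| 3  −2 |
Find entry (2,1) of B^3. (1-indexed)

B^2 = [[19, −6], [−18, 7]]
B^3 = [[−94, 31], [93, −32]]

93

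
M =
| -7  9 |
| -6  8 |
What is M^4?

[[-29, 45], [-30, 46]]

tr M = 1 and det M = -2, so the characteristic polynomial is λ² − (1)λ + (-2) with roots -1 and 2.
Eigenvectors give P = [[3, 1], [2, 1]] with P⁻¹ = [[1, -1], [-2, 3]], and M = P·diag(-1, 2)·P⁻¹.
Then M^4 = P·diag(1, 16)·P⁻¹ = [[3, 16], [2, 16]] · [[1, -1], [-2, 3]] = [[-29, 45], [-30, 46]].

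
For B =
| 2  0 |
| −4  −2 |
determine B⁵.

tr B = 0 and det B = −4, so the characteristic polynomial is λ² − (0)λ + (−4) with roots −2 and 2.
Eigenvectors give P = [[0, 1], [−1, −1]] with P⁻¹ = [[−1, −1], [1, 0]], and B = P·diag(−2, 2)·P⁻¹.
Then B⁵ = P·diag(−32, 32)·P⁻¹ = [[0, 32], [32, −32]] · [[−1, −1], [1, 0]] = [[32, 0], [−64, −32]].

[[32, 0], [−64, −32]]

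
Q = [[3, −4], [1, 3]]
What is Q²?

[[5, −24], [6, 5]]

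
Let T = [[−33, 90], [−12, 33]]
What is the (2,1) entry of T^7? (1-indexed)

tr T = 0 and det T = −9, so the characteristic polynomial is λ² − (0)λ + (−9) with roots 3 and −3.
Eigenvectors give P = [[−5, 3], [−2, 1]] with P⁻¹ = [[1, −3], [2, −5]], and T = P·diag(3, −3)·P⁻¹.
Then T^7 = P·diag(2187, −2187)·P⁻¹ = [[−10935, −6561], [−4374, −2187]] · [[1, −3], [2, −5]] = [[−24057, 65610], [−8748, 24057]].

−8748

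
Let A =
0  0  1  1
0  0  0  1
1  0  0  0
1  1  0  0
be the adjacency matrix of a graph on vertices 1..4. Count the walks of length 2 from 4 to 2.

The number of length-2 walks from vertex 4 to vertex 2 is entry (4,2) of A², where A is the adjacency matrix.
A² = [[2, 1, 0, 0], [1, 1, 0, 0], [0, 0, 1, 1], [0, 0, 1, 2]]

0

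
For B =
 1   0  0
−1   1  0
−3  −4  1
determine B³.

[[1, 0, 0], [−3, 1, 0], [3, −12, 1]]

B = I + N where N = [[0, 0, 0], [−1, 0, 0], [−3, −4, 0]] is strictly lower-triangular, so N³ = 0.
(I + N)³ = I + 3·N + 3·N² = [[1, 0, 0], [−3, 1, 0], [3, −12, 1]].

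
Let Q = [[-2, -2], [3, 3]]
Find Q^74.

Q² = Q (a projection; rank 1, trace 1), so Q^74 = Q.

[[-2, -2], [3, 3]]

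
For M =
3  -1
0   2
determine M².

[[9, -5], [0, 4]]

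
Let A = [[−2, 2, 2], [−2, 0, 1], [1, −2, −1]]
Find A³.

A² = [[2, −8, −4], [5, −6, −5], [1, 4, 1]]
A³ = [[8, 12, 0], [−3, 20, 9], [−9, 0, 5]]

[[8, 12, 0], [−3, 20, 9], [−9, 0, 5]]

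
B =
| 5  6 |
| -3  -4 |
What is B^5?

[[65, 66], [-33, -34]]

tr B = 1 and det B = -2, so the characteristic polynomial is λ² − (1)λ + (-2) with roots -1 and 2.
Eigenvectors give P = [[-1, -2], [1, 1]] with P⁻¹ = [[1, 2], [-1, -1]], and B = P·diag(-1, 2)·P⁻¹.
Then B^5 = P·diag(-1, 32)·P⁻¹ = [[1, -64], [-1, 32]] · [[1, 2], [-1, -1]] = [[65, 66], [-33, -34]].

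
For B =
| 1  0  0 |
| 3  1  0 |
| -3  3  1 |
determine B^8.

B = I + N where N = [[0, 0, 0], [3, 0, 0], [-3, 3, 0]] is strictly lower-triangular, so N^3 = 0.
(I + N)^8 = I + 8·N + 28·N^2 = [[1, 0, 0], [24, 1, 0], [228, 24, 1]].

[[1, 0, 0], [24, 1, 0], [228, 24, 1]]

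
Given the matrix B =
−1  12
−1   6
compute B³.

[[−49, 228], [−19, 84]]

tr B = 5 and det B = 6, so the characteristic polynomial is λ² − (5)λ + (6) with roots 3 and 2.
Eigenvectors give P = [[3, 4], [1, 1]] with P⁻¹ = [[−1, 4], [1, −3]], and B = P·diag(3, 2)·P⁻¹.
Then B³ = P·diag(27, 8)·P⁻¹ = [[81, 32], [27, 8]] · [[−1, 4], [1, −3]] = [[−49, 228], [−19, 84]].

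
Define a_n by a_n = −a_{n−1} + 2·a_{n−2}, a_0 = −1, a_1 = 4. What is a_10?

−1706

With companion matrix B = [[−1, 2], [1, 0]], [a_n, a_{n−1}]ᵀ = B·[a_{n−1}, a_{n−2}]ᵀ, so [a_10, a_9]ᵀ = B^9·[a_1, a_0]ᵀ.
B^9 = [[−341, 342], [171, −170]], giving [a_10, a_9]ᵀ = [[−1706], [854]].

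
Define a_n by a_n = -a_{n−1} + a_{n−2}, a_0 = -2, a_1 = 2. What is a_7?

With companion matrix A = [[-1, 1], [1, 0]], [a_n, a_{n−1}]ᵀ = A·[a_{n−1}, a_{n−2}]ᵀ, so [a_7, a_6]ᵀ = A⁶·[a_1, a_0]ᵀ.
A⁶ = [[13, -8], [-8, 5]], giving [a_7, a_6]ᵀ = [[42], [-26]].

42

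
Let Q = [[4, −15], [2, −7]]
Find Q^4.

[[−74, 225], [−30, 91]]

tr Q = −3 and det Q = 2, so the characteristic polynomial is λ² − (−3)λ + (2) with roots −1 and −2.
Eigenvectors give P = [[−3, 5], [−1, 2]] with P⁻¹ = [[−2, 5], [−1, 3]], and Q = P·diag(−1, −2)·P⁻¹.
Then Q^4 = P·diag(1, 16)·P⁻¹ = [[−3, 80], [−1, 32]] · [[−2, 5], [−1, 3]] = [[−74, 225], [−30, 91]].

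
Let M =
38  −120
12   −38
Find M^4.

[[16, 0], [0, 16]]

tr M = 0 and det M = −4, so the characteristic polynomial is λ² − (0)λ + (−4) with roots 2 and −2.
Eigenvectors give P = [[10, 3], [3, 1]] with P⁻¹ = [[1, −3], [−3, 10]], and M = P·diag(2, −2)·P⁻¹.
Then M^4 = P·diag(16, 16)·P⁻¹ = [[160, 48], [48, 16]] · [[1, −3], [−3, 10]] = [[16, 0], [0, 16]].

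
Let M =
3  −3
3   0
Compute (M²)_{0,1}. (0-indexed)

−9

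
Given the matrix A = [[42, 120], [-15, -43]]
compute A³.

[[288, 840], [-105, -307]]

tr A = -1 and det A = -6, so the characteristic polynomial is λ² − (-1)λ + (-6) with roots -3 and 2.
Eigenvectors give P = [[8, -3], [-3, 1]] with P⁻¹ = [[-1, -3], [-3, -8]], and A = P·diag(-3, 2)·P⁻¹.
Then A³ = P·diag(-27, 8)·P⁻¹ = [[-216, -24], [81, 8]] · [[-1, -3], [-3, -8]] = [[288, 840], [-105, -307]].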